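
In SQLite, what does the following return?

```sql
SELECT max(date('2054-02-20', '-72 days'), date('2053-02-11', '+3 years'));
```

2056-02-11

date('2054-02-20', '-72 days') → 2053-12-10.
date('2053-02-11', '+3 years') → 2056-02-11.
Later of the two is 2056-02-11.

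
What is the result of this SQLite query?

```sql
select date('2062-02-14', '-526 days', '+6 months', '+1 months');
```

Applying '-526 days' to 2062-02-14: counting 526 days back gives 2060-09-06.
Adding +6 months to 2060-09-06 gives 2061-03-06.
Adding +1 month to 2061-03-06 gives 2061-04-06.

2061-04-06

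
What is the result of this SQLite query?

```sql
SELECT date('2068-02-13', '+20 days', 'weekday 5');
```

February 2068 has 29 days; 16 remain after the 13th, so 17 days reach 2068-03-01.
Advancing 3 more days within March lands on 2068-03-04.
`weekday 5` advances to the next Friday; 2068-03-04 is a Sunday, so it moves forward to 2068-03-09.

2068-03-09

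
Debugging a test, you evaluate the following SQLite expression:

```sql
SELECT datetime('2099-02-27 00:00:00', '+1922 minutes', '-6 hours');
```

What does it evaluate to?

2099-02-28 02:02:00

1922 minutes = 32h 2m; +1922 minutes from 2099-02-27 00:00:00 is 2099-02-28 08:02:00 (crosses midnight).
-6 hours from 2099-02-28 08:02:00 is 2099-02-28 02:02:00.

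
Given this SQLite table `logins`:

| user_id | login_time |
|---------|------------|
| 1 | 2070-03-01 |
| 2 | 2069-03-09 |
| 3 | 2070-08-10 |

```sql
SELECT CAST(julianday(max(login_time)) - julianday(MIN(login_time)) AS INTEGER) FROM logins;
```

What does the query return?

519

MIN = 2069-03-09, MAX = 2070-08-10.
22 days remain in March 2069 after the 9th (31 − 9).
Full months from April 2069 through July 2070 contribute their day counts.
Then 10 days into August 2070.
Total: 22 + 30 + 31 + 30 + 31 + 31 + 30 + 31 + 30 + 31 + 31 + 28 + 31 + 30 + 31 + 30 + 31 + 10 = 519.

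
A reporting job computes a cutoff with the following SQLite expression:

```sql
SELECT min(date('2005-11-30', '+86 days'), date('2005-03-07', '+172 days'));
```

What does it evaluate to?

2005-08-26

date('2005-11-30', '+86 days') → 2006-02-24.
date('2005-03-07', '+172 days') → 2005-08-26.
Earlier of the two is 2005-08-26.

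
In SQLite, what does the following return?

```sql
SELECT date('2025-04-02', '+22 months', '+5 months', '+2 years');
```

2029-07-02

Adding +22 months to 2025-04-02 gives 2027-02-02.
Adding +5 months to 2027-02-02 gives 2027-07-02.
Adding +2 years to 2027-07-02 gives 2029-07-02.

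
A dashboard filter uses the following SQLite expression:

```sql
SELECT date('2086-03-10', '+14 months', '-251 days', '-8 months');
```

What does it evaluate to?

Adding +14 months to 2086-03-10 gives 2087-05-10.
Applying '-251 days' to 2087-05-10: counting 251 days back gives 2086-09-01.
Adding -8 months to 2086-09-01 gives 2086-01-01.

2086-01-01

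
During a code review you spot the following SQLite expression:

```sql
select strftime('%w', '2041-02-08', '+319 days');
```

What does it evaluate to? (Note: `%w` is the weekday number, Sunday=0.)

First apply '+319 days': 2041-02-08 → 2041-12-24.
2041-12-24 is a Tuesday; with Sunday=0 that is 2.

2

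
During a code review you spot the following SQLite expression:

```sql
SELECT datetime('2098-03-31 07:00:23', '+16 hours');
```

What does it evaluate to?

2098-03-31 23:00:23

+16 hours from 2098-03-31 07:00:23 is 2098-03-31 23:00:23.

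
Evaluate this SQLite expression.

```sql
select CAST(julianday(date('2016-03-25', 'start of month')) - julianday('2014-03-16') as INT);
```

`start of month` rewinds 2016-03-25 to 2016-03-01.
15 days remain in March 2014 after the 16th (31 − 16).
Full months from April 2014 through February 2016 contribute their day counts.
Then 1 day into March 2016.
Total: 15 + 30 + 31 + 30 + 31 + 31 + 30 + 31 + 30 + 31 + 31 + 28 + 31 + 30 + 31 + 30 + 31 + 31 + 30 + 31 + 30 + 31 + 31 + 29 + 1 = 716.

716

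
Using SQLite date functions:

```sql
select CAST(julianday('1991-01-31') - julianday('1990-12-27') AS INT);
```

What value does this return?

35

4 days remain in December 1990 after the 27th (31 − 27).
Then 31 days into January 1991.
Total: 4 + 31 = 35.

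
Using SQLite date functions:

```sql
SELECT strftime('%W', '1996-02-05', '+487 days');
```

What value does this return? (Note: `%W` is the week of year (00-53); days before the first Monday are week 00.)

First apply '+487 days': 1996-02-05 → 1997-06-06.
1997-06-06 is a Friday. SQLite's %W counts Mondays since the year started; the result is 22.

22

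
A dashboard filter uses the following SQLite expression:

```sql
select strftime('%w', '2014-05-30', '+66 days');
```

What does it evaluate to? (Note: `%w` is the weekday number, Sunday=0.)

1

First apply '+66 days': 2014-05-30 → 2014-08-04.
2014-08-04 is a Monday; with Sunday=0 that is 1.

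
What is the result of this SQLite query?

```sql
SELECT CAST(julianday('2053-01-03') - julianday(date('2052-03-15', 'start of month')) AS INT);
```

`start of month` rewinds 2052-03-15 to 2052-03-01.
30 days remain in March 2052 after the 1st (31 − 1).
Full months from April 2052 through December 2052 contribute their day counts.
Then 3 days into January 2053.
Total: 30 + 30 + 31 + 30 + 31 + 31 + 30 + 31 + 30 + 31 + 3 = 308.

308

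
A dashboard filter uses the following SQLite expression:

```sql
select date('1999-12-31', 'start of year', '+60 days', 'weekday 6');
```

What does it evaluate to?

`start of year` rewinds 1999-12-31 to 1999-01-01.
Applying '+60 days' to 1999-01-01: counting 60 days forward gives 1999-03-02.
`weekday 6` advances to the next Saturday; 1999-03-02 is a Tuesday, so it moves forward to 1999-03-06.

1999-03-06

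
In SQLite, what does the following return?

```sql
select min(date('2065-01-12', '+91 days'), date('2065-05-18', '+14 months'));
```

date('2065-01-12', '+91 days') → 2065-04-13.
date('2065-05-18', '+14 months') → 2066-07-18.
Earlier of the two is 2065-04-13.

2065-04-13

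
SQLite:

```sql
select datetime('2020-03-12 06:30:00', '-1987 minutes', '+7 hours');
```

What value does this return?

2020-03-11 04:23:00

1987 minutes = 33h 7m; -1987 minutes from 2020-03-12 06:30:00 is 2020-03-10 21:23:00 (crosses midnight).
+7 hours from 2020-03-10 21:23:00 is 2020-03-11 04:23:00 (crosses midnight).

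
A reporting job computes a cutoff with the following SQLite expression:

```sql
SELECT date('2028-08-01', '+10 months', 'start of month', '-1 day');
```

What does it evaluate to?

2029-05-31

Adding +10 months to 2028-08-01 gives 2029-06-01.
`start of month` rewinds 2029-06-01 to 2029-06-01.
Going back 1 day from 2029-06-01 reaches 2029-05-31 (last day of May, 31 days).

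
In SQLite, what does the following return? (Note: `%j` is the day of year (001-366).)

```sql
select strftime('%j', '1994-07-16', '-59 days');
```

First apply '-59 days': 1994-07-16 → 1994-05-18.
Day-of-year for 1994-05-18: days since 1994-01-01 inclusive = 138, zero-padded to 138.

138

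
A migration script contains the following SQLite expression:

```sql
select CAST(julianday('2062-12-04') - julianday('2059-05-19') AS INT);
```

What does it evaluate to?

12 days remain in May 2059 after the 19th (31 − 19).
Full months from June 2059 through November 2062 contribute their day counts.
Then 4 days into December 2062.
Total: 12 + 30 + 31 + 31 + 30 + 31 + 30 + 31 + 31 + 29 + 31 + 30 + 31 + 30 + 31 + 31 + 30 + 31 + 30 + 31 + 31 + 28 + 31 + 30 + 31 + 30 + 31 + 31 + 30 + 31 + 30 + 31 + 31 + 28 + 31 + 30 + 31 + 30 + 31 + 31 + 30 + 31 + 30 + 4 = 1295.

1295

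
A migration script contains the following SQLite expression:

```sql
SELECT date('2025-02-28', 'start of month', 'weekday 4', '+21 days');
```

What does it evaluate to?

2025-02-27

`start of month` rewinds 2025-02-28 to 2025-02-01.
`weekday 4` advances to the next Thursday; 2025-02-01 is a Saturday, so it moves forward to 2025-02-06.
Advancing 21 more days within February lands on 2025-02-27.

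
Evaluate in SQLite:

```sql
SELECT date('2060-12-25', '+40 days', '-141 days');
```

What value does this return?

2060-09-15

December 2060 has 31 days; 6 remain after the 25th, so 7 days reach 2061-01-01.
January 2061 has 31 days; 30 remain after the 1st, so 31 days reach 2061-02-01.
Advancing 2 more days within February lands on 2061-02-03.
Applying '-141 days' to 2061-02-03: counting 141 days back gives 2060-09-15.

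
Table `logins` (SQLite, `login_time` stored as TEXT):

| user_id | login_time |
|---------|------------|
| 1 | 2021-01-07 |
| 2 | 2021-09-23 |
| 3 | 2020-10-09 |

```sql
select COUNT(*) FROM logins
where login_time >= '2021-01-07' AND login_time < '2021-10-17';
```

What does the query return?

2

Rows in [2021-01-07, 2021-10-17): 2021-01-07, 2021-09-23 → 2 rows.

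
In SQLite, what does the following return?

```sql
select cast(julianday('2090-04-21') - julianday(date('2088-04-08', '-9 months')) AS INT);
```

Adding -9 months to 2088-04-08 gives 2087-07-08.
23 days remain in July 2087 after the 8th (31 − 8).
Full months from August 2087 through March 2090 contribute their day counts.
Then 21 days into April 2090.
Total: 23 + 31 + 30 + 31 + 30 + 31 + 31 + 29 + 31 + 30 + 31 + 30 + 31 + 31 + 30 + 31 + 30 + 31 + 31 + 28 + 31 + 30 + 31 + 30 + 31 + 31 + 30 + 31 + 30 + 31 + 31 + 28 + 31 + 21 = 1018.

1018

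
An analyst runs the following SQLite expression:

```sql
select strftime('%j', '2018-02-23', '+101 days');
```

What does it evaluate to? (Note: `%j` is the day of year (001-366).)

First apply '+101 days': 2018-02-23 → 2018-06-04.
Day-of-year for 2018-06-04: days since 2018-01-01 inclusive = 155, zero-padded to 155.

155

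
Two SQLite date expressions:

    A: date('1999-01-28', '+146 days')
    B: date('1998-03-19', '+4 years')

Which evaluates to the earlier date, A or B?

A

A = 1999-06-23.
B = 2002-03-19.
A is earlier.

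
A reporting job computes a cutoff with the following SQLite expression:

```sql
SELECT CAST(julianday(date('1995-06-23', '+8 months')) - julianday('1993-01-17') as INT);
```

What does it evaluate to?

1132

Adding +8 months to 1995-06-23 gives 1996-02-23.
14 days remain in January 1993 after the 17th (31 − 17).
Full months from February 1993 through January 1996 contribute their day counts.
Then 23 days into February 1996.
Total: 14 + 28 + 31 + 30 + 31 + 30 + 31 + 31 + 30 + 31 + 30 + 31 + 31 + 28 + 31 + 30 + 31 + 30 + 31 + 31 + 30 + 31 + 30 + 31 + 31 + 28 + 31 + 30 + 31 + 30 + 31 + 31 + 30 + 31 + 30 + 31 + 31 + 23 = 1132.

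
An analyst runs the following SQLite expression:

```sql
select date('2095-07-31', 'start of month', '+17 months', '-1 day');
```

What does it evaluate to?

2096-11-30

`start of month` rewinds 2095-07-31 to 2095-07-01.
Adding +17 months to 2095-07-01 gives 2096-12-01.
Going back 1 day from 2096-12-01 reaches 2096-11-30 (last day of November, 30 days).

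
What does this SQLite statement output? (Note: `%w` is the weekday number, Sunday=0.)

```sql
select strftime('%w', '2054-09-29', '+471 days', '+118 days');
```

3

First apply '+471 days', '+118 days': 2054-09-29 → 2056-05-10.
2056-05-10 is a Wednesday; with Sunday=0 that is 3.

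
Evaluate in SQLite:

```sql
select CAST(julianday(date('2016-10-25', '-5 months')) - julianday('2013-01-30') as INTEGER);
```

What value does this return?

Adding -5 months to 2016-10-25 gives 2016-05-25.
1 day remains in January 2013 after the 30th (31 − 30).
Full months from February 2013 through April 2016 contribute their day counts.
Then 25 days into May 2016.
Total: 1 + 28 + 31 + 30 + 31 + 30 + 31 + 31 + 30 + 31 + 30 + 31 + 31 + 28 + 31 + 30 + 31 + 30 + 31 + 31 + 30 + 31 + 30 + 31 + 31 + 28 + 31 + 30 + 31 + 30 + 31 + 31 + 30 + 31 + 30 + 31 + 31 + 29 + 31 + 30 + 25 = 1211.

1211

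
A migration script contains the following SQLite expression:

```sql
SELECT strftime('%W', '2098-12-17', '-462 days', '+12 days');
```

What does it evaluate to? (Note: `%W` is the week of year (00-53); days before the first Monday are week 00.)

38

First apply '-462 days', '+12 days': 2098-12-17 → 2097-09-23.
2097-09-23 is a Monday. SQLite's %W counts Mondays since the year started; the result is 38.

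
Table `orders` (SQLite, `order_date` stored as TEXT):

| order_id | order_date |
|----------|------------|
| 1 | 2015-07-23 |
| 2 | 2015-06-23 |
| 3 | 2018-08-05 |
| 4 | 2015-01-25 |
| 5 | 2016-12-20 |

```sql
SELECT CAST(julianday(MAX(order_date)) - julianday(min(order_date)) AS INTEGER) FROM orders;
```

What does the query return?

MIN = 2015-01-25, MAX = 2018-08-05.
6 days remain in January 2015 after the 25th (31 − 25).
Full months from February 2015 through July 2018 contribute their day counts.
Then 5 days into August 2018.
Total: 6 + 28 + 31 + 30 + 31 + 30 + 31 + 31 + 30 + 31 + 30 + 31 + 31 + 29 + 31 + 30 + 31 + 30 + 31 + 31 + 30 + 31 + 30 + 31 + 31 + 28 + 31 + 30 + 31 + 30 + 31 + 31 + 30 + 31 + 30 + 31 + 31 + 28 + 31 + 30 + 31 + 30 + 31 + 5 = 1288.

1288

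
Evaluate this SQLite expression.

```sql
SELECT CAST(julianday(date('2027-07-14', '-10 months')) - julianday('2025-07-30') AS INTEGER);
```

Adding -10 months to 2027-07-14 gives 2026-09-14.
1 day remains in July 2025 after the 30th (31 − 30).
Full months from August 2025 through August 2026 contribute their day counts.
Then 14 days into September 2026.
Total: 1 + 31 + 30 + 31 + 30 + 31 + 31 + 28 + 31 + 30 + 31 + 30 + 31 + 31 + 14 = 411.

411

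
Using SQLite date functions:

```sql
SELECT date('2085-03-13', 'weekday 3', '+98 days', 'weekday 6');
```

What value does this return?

2085-06-23

`weekday 3` advances to the next Wednesday; 2085-03-13 is a Tuesday, so it moves forward to 2085-03-14.
Applying '+98 days' to 2085-03-14: counting 98 days forward gives 2085-06-20.
`weekday 6` advances to the next Saturday; 2085-06-20 is a Wednesday, so it moves forward to 2085-06-23.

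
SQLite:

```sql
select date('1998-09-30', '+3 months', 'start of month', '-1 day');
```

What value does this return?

1998-11-30

Adding +3 months to 1998-09-30 gives 1998-12-30.
`start of month` rewinds 1998-12-30 to 1998-12-01.
Going back 1 day from 1998-12-01 reaches 1998-11-30 (last day of November, 30 days).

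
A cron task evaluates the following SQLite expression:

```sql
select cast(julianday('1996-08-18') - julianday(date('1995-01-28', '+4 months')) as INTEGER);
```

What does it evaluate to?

Adding +4 months to 1995-01-28 gives 1995-05-28.
3 days remain in May 1995 after the 28th (31 − 28).
Full months from June 1995 through July 1996 contribute their day counts.
Then 18 days into August 1996.
Total: 3 + 30 + 31 + 31 + 30 + 31 + 30 + 31 + 31 + 29 + 31 + 30 + 31 + 30 + 31 + 18 = 448.

448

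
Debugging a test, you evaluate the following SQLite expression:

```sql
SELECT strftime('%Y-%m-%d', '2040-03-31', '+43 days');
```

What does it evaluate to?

2040-05-13

First apply '+43 days': 2040-03-31 → 2040-05-13.
`%Y-%m-%d` extracts the ISO date: 2040-05-13.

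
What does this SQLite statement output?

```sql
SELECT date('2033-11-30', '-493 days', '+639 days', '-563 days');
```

2032-10-09

Applying '-493 days' to 2033-11-30: counting 493 days back gives 2032-07-25.
Applying '+639 days' to 2032-07-25: counting 639 days forward gives 2034-04-25.
Applying '-563 days' to 2034-04-25: counting 563 days back gives 2032-10-09.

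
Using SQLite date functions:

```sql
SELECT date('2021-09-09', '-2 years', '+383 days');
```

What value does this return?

Adding -2 years to 2021-09-09 gives 2019-09-09.
Applying '+383 days' to 2019-09-09: counting 383 days forward gives 2020-09-26.

2020-09-26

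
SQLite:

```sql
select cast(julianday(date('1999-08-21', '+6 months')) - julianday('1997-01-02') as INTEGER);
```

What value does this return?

Adding +6 months to 1999-08-21 gives 2000-02-21.
29 days remain in January 1997 after the 2nd (31 − 2).
Full months from February 1997 through January 2000 contribute their day counts.
Then 21 days into February 2000.
Total: 29 + 28 + 31 + 30 + 31 + 30 + 31 + 31 + 30 + 31 + 30 + 31 + 31 + 28 + 31 + 30 + 31 + 30 + 31 + 31 + 30 + 31 + 30 + 31 + 31 + 28 + 31 + 30 + 31 + 30 + 31 + 31 + 30 + 31 + 30 + 31 + 31 + 21 = 1145.

1145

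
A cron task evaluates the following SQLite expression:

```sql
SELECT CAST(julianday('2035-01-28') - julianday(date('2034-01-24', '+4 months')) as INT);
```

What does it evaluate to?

249

Adding +4 months to 2034-01-24 gives 2034-05-24.
7 days remain in May 2034 after the 24th (31 − 24).
Full months from June 2034 through December 2034 contribute their day counts.
Then 28 days into January 2035.
Total: 7 + 30 + 31 + 31 + 30 + 31 + 30 + 31 + 28 = 249.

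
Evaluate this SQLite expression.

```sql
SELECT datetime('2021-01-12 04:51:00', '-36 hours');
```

-36 hours from 2021-01-12 04:51:00 is 2021-01-10 16:51:00 (crosses midnight).

2021-01-10 16:51:00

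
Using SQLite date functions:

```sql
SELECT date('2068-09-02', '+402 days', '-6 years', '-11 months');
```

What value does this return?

Applying '+402 days' to 2068-09-02: counting 402 days forward gives 2069-10-09.
Adding -6 years to 2069-10-09 gives 2063-10-09.
Adding -11 months to 2063-10-09 gives 2062-11-09.

2062-11-09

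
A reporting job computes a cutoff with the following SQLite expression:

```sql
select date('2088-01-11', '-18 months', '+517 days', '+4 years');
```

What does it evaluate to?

2091-12-10

Adding -18 months to 2088-01-11 gives 2086-07-11.
Applying '+517 days' to 2086-07-11: counting 517 days forward gives 2087-12-10.
Adding +4 years to 2087-12-10 gives 2091-12-10.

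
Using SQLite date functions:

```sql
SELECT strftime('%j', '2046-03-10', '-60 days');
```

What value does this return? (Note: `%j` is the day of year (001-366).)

First apply '-60 days': 2046-03-10 → 2046-01-09.
Day-of-year for 2046-01-09: days since 2046-01-01 inclusive = 9, zero-padded to 009.

009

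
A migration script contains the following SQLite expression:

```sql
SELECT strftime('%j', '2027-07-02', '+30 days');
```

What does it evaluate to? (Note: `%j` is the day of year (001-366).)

First apply '+30 days': 2027-07-02 → 2027-08-01.
Day-of-year for 2027-08-01: days since 2027-01-01 inclusive = 213, zero-padded to 213.

213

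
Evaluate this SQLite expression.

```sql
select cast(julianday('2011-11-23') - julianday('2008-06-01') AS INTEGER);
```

1270

29 days remain in June 2008 after the 1st (30 − 1).
Full months from July 2008 through October 2011 contribute their day counts.
Then 23 days into November 2011.
Total: 29 + 31 + 31 + 30 + 31 + 30 + 31 + 31 + 28 + 31 + 30 + 31 + 30 + 31 + 31 + 30 + 31 + 30 + 31 + 31 + 28 + 31 + 30 + 31 + 30 + 31 + 31 + 30 + 31 + 30 + 31 + 31 + 28 + 31 + 30 + 31 + 30 + 31 + 31 + 30 + 31 + 23 = 1270.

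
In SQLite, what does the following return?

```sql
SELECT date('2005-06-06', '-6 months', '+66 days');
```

2005-02-10

Adding -6 months to 2005-06-06 gives 2004-12-06.
Applying '+66 days' to 2004-12-06: counting 66 days forward gives 2005-02-10.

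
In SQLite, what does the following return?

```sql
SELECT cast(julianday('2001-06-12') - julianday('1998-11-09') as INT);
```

946

21 days remain in November 1998 after the 9th (30 − 9).
Full months from December 1998 through May 2001 contribute their day counts.
Then 12 days into June 2001.
Total: 21 + 31 + 31 + 28 + 31 + 30 + 31 + 30 + 31 + 31 + 30 + 31 + 30 + 31 + 31 + 29 + 31 + 30 + 31 + 30 + 31 + 31 + 30 + 31 + 30 + 31 + 31 + 28 + 31 + 30 + 31 + 12 = 946.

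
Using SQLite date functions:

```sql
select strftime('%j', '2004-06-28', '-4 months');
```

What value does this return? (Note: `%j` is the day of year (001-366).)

First apply '-4 months': 2004-06-28 → 2004-02-28.
Day-of-year for 2004-02-28: days since 2004-01-01 inclusive = 59, zero-padded to 059.

059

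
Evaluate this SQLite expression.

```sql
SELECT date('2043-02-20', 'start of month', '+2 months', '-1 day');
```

2043-03-31

`start of month` rewinds 2043-02-20 to 2043-02-01.
Adding +2 months to 2043-02-01 gives 2043-04-01.
Going back 1 day from 2043-04-01 reaches 2043-03-31 (last day of March, 31 days).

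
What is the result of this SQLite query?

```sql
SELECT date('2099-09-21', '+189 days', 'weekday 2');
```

2100-03-30

Applying '+189 days' to 2099-09-21: counting 189 days forward gives 2100-03-29.
`weekday 2` advances to the next Tuesday; 2100-03-29 is a Monday, so it moves forward to 2100-03-30.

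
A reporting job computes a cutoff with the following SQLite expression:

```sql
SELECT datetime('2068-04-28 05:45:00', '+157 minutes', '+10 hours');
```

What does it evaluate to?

2068-04-28 18:22:00

157 minutes = 2h 37m; +157 minutes from 2068-04-28 05:45:00 is 2068-04-28 08:22:00.
+10 hours from 2068-04-28 08:22:00 is 2068-04-28 18:22:00.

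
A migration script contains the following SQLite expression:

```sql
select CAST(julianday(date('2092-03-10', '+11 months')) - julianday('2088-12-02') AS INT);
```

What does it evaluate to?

1531

Adding +11 months to 2092-03-10 gives 2093-02-10.
29 days remain in December 2088 after the 2nd (31 − 2).
Full months from January 2089 through January 2093 contribute their day counts.
Then 10 days into February 2093.
Total: 29 + 31 + 28 + 31 + 30 + 31 + 30 + 31 + 31 + 30 + 31 + 30 + 31 + 31 + 28 + 31 + 30 + 31 + 30 + 31 + 31 + 30 + 31 + 30 + 31 + 31 + 28 + 31 + 30 + 31 + 30 + 31 + 31 + 30 + 31 + 30 + 31 + 31 + 29 + 31 + 30 + 31 + 30 + 31 + 31 + 30 + 31 + 30 + 31 + 31 + 10 = 1531.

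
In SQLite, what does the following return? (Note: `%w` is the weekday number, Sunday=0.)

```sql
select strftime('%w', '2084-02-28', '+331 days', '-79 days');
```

First apply '+331 days', '-79 days': 2084-02-28 → 2084-11-06.
2084-11-06 is a Monday; with Sunday=0 that is 1.

1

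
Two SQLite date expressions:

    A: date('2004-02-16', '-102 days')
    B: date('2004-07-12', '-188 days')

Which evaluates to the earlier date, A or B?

A = 2003-11-06.
B = 2004-01-06.
A is earlier.

A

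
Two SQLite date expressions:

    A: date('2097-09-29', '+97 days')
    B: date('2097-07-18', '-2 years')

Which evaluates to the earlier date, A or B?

A = 2098-01-04.
B = 2095-07-18.
B is earlier.

B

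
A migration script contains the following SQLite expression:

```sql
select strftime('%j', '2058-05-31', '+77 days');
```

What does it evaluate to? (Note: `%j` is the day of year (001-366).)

228

First apply '+77 days': 2058-05-31 → 2058-08-16.
Day-of-year for 2058-08-16: days since 2058-01-01 inclusive = 228, zero-padded to 228.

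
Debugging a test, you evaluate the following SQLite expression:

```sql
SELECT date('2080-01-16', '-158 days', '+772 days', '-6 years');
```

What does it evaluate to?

2075-09-21

Applying '-158 days' to 2080-01-16: counting 158 days back gives 2079-08-11.
Applying '+772 days' to 2079-08-11: counting 772 days forward gives 2081-09-21.
Adding -6 years to 2081-09-21 gives 2075-09-21.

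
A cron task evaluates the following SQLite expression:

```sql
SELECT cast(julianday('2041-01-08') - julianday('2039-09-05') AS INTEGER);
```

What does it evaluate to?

491

25 days remain in September 2039 after the 5th (30 − 5).
Full months from October 2039 through December 2040 contribute their day counts.
Then 8 days into January 2041.
Total: 25 + 31 + 30 + 31 + 31 + 29 + 31 + 30 + 31 + 30 + 31 + 31 + 30 + 31 + 30 + 31 + 8 = 491.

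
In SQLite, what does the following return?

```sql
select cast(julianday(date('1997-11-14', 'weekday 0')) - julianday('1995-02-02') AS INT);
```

1018

`weekday 0` advances to the next Sunday; 1997-11-14 is a Friday, so it moves forward to 1997-11-16.
26 days remain in February 1995 after the 2nd (28 − 2).
Full months from March 1995 through October 1997 contribute their day counts.
Then 16 days into November 1997.
Total: 26 + 31 + 30 + 31 + 30 + 31 + 31 + 30 + 31 + 30 + 31 + 31 + 29 + 31 + 30 + 31 + 30 + 31 + 31 + 30 + 31 + 30 + 31 + 31 + 28 + 31 + 30 + 31 + 30 + 31 + 31 + 30 + 31 + 16 = 1018.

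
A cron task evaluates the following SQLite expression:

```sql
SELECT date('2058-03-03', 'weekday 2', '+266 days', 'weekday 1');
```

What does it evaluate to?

2058-12-02

`weekday 2` advances to the next Tuesday; 2058-03-03 is a Sunday, so it moves forward to 2058-03-05.
Applying '+266 days' to 2058-03-05: counting 266 days forward gives 2058-11-26.
`weekday 1` advances to the next Monday; 2058-11-26 is a Tuesday, so it moves forward to 2058-12-02.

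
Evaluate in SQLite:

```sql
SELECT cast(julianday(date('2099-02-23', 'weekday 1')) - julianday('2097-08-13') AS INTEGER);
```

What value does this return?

559

`weekday 1` advances to the next Monday; 2099-02-23 is already a Monday, so it stays at 2099-02-23.
18 days remain in August 2097 after the 13th (31 − 13).
Full months from September 2097 through January 2099 contribute their day counts.
Then 23 days into February 2099.
Total: 18 + 30 + 31 + 30 + 31 + 31 + 28 + 31 + 30 + 31 + 30 + 31 + 31 + 30 + 31 + 30 + 31 + 31 + 23 = 559.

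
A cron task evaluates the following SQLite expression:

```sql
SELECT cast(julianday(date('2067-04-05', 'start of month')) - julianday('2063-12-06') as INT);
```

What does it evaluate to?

`start of month` rewinds 2067-04-05 to 2067-04-01.
25 days remain in December 2063 after the 6th (31 − 6).
Full months from January 2064 through March 2067 contribute their day counts.
Then 1 day into April 2067.
Total: 25 + 31 + 29 + 31 + 30 + 31 + 30 + 31 + 31 + 30 + 31 + 30 + 31 + 31 + 28 + 31 + 30 + 31 + 30 + 31 + 31 + 30 + 31 + 30 + 31 + 31 + 28 + 31 + 30 + 31 + 30 + 31 + 31 + 30 + 31 + 30 + 31 + 31 + 28 + 31 + 1 = 1212.

1212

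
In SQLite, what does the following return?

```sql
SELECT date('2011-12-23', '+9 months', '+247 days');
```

Adding +9 months to 2011-12-23 gives 2012-09-23.
Applying '+247 days' to 2012-09-23: counting 247 days forward gives 2013-05-28.

2013-05-28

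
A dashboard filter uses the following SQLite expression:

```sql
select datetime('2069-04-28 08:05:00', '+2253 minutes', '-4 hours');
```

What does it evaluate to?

2253 minutes = 37h 33m; +2253 minutes from 2069-04-28 08:05:00 is 2069-04-29 21:38:00 (crosses midnight).
-4 hours from 2069-04-29 21:38:00 is 2069-04-29 17:38:00.

2069-04-29 17:38:00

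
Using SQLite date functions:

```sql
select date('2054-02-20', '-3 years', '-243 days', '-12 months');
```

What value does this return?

Adding -3 years to 2054-02-20 gives 2051-02-20.
Applying '-243 days' to 2051-02-20: counting 243 days back gives 2050-06-22.
Adding -12 months to 2050-06-22 gives 2049-06-22.

2049-06-22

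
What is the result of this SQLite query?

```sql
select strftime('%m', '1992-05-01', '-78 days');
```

02

First apply '-78 days': 1992-05-01 → 1992-02-13.
`%m` extracts the 2-digit month (01-12): 02.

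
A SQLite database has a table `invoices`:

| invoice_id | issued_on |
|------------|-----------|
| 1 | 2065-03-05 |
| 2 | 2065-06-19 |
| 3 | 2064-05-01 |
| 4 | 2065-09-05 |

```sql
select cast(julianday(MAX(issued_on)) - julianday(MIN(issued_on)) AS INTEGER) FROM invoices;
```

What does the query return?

MIN = 2064-05-01, MAX = 2065-09-05.
30 days remain in May 2064 after the 1st (31 − 1).
Full months from June 2064 through August 2065 contribute their day counts.
Then 5 days into September 2065.
Total: 30 + 30 + 31 + 31 + 30 + 31 + 30 + 31 + 31 + 28 + 31 + 30 + 31 + 30 + 31 + 31 + 5 = 492.

492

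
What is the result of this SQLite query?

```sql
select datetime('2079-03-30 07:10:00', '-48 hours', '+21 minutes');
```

2079-03-28 07:31:00

-48 hours from 2079-03-30 07:10:00 is 2079-03-28 07:10:00 (crosses midnight).
+21 minutes from 2079-03-28 07:10:00 is 2079-03-28 07:31:00.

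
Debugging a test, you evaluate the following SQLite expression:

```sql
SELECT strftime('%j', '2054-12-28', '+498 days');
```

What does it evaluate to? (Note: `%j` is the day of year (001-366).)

130

First apply '+498 days': 2054-12-28 → 2056-05-09.
Day-of-year for 2056-05-09: days since 2056-01-01 inclusive = 130, zero-padded to 130.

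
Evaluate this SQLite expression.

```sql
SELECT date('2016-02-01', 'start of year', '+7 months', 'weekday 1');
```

2016-08-01

`start of year` rewinds 2016-02-01 to 2016-01-01.
Adding +7 months to 2016-01-01 gives 2016-08-01.
`weekday 1` advances to the next Monday; 2016-08-01 is already a Monday, so it stays at 2016-08-01.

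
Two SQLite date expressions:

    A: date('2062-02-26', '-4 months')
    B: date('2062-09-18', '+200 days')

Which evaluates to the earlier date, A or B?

A = 2061-10-26.
B = 2063-04-06.
A is earlier.

A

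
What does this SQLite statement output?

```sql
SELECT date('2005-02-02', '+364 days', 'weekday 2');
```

2006-02-07

Applying '+364 days' to 2005-02-02: counting 364 days forward gives 2006-02-01.
`weekday 2` advances to the next Tuesday; 2006-02-01 is a Wednesday, so it moves forward to 2006-02-07.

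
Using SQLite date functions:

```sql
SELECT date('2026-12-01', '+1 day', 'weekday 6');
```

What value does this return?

2026-12-05

Advancing 1 more day within December lands on 2026-12-02.
`weekday 6` advances to the next Saturday; 2026-12-02 is a Wednesday, so it moves forward to 2026-12-05.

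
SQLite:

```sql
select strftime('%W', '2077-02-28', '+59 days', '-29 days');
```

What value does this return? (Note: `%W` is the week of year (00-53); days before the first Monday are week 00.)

First apply '+59 days', '-29 days': 2077-02-28 → 2077-03-30.
2077-03-30 is a Tuesday. SQLite's %W counts Mondays since the year started; the result is 13.

13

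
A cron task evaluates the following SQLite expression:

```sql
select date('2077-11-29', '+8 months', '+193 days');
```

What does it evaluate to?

Adding +8 months to 2077-11-29 gives 2078-07-29.
Applying '+193 days' to 2078-07-29: counting 193 days forward gives 2079-02-07.

2079-02-07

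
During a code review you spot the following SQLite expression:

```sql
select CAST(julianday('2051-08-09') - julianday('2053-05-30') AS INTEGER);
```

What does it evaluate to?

22 days remain in August 2051 after the 9th (31 − 9).
Full months from September 2051 through April 2053 contribute their day counts.
Then 30 days into May 2053.
Total: 22 + 30 + 31 + 30 + 31 + 31 + 29 + 31 + 30 + 31 + 30 + 31 + 31 + 30 + 31 + 30 + 31 + 31 + 28 + 31 + 30 + 30 = 660.
The subtraction is earlier − later, so the result is −660 → -660.

-660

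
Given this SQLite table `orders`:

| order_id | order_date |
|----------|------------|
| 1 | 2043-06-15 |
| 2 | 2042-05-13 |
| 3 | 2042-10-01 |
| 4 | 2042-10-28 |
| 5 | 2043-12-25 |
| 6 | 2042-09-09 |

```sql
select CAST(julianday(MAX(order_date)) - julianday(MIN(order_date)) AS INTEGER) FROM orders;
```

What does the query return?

591

MIN = 2042-05-13, MAX = 2043-12-25.
18 days remain in May 2042 after the 13th (31 − 13).
Full months from June 2042 through November 2043 contribute their day counts.
Then 25 days into December 2043.
Total: 18 + 30 + 31 + 31 + 30 + 31 + 30 + 31 + 31 + 28 + 31 + 30 + 31 + 30 + 31 + 31 + 30 + 31 + 30 + 25 = 591.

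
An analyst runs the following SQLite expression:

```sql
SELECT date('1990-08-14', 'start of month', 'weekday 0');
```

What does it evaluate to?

`start of month` rewinds 1990-08-14 to 1990-08-01.
`weekday 0` advances to the next Sunday; 1990-08-01 is a Wednesday, so it moves forward to 1990-08-05.

1990-08-05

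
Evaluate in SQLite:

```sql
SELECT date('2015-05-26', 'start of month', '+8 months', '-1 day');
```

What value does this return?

`start of month` rewinds 2015-05-26 to 2015-05-01.
Adding +8 months to 2015-05-01 gives 2016-01-01.
Going back 1 day from 2016-01-01 reaches 2015-12-31 (last day of December, 31 days).

2015-12-31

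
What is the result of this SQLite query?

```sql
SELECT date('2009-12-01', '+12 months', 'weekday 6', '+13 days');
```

Adding +12 months to 2009-12-01 gives 2010-12-01.
`weekday 6` advances to the next Saturday; 2010-12-01 is a Wednesday, so it moves forward to 2010-12-04.
Advancing 13 more days within December lands on 2010-12-17.

2010-12-17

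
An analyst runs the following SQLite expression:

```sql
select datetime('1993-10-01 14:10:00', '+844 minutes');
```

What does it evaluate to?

1993-10-02 04:14:00

844 minutes = 14h 4m; +844 minutes from 1993-10-01 14:10:00 is 1993-10-02 04:14:00 (crosses midnight).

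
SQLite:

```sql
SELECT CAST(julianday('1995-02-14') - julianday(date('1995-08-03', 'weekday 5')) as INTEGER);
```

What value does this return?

-171

`weekday 5` advances to the next Friday; 1995-08-03 is a Thursday, so it moves forward to 1995-08-04.
14 days remain in February 1995 after the 14th (28 − 14).
March 1995: 31 days.
April 1995: 30 days.
May 1995: 31 days.
June 1995: 30 days.
July 1995: 31 days.
Then 4 days into August 1995.
Total: 14 + 31 + 30 + 31 + 30 + 31 + 4 = 171.
The subtraction is earlier − later, so the result is −171 → -171.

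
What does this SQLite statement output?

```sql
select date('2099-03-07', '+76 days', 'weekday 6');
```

Applying '+76 days' to 2099-03-07: counting 76 days forward gives 2099-05-22.
`weekday 6` advances to the next Saturday; 2099-05-22 is a Friday, so it moves forward to 2099-05-23.

2099-05-23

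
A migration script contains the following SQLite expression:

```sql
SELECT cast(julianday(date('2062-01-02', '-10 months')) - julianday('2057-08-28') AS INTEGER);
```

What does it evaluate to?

Adding -10 months to 2062-01-02 gives 2061-03-02.
3 days remain in August 2057 after the 28th (31 − 28).
Full months from September 2057 through February 2061 contribute their day counts.
Then 2 days into March 2061.
Total: 3 + 30 + 31 + 30 + 31 + 31 + 28 + 31 + 30 + 31 + 30 + 31 + 31 + 30 + 31 + 30 + 31 + 31 + 28 + 31 + 30 + 31 + 30 + 31 + 31 + 30 + 31 + 30 + 31 + 31 + 29 + 31 + 30 + 31 + 30 + 31 + 31 + 30 + 31 + 30 + 31 + 31 + 28 + 2 = 1282.

1282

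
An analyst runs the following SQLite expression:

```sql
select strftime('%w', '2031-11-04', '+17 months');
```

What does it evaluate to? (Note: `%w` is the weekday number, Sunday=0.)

First apply '+17 months': 2031-11-04 → 2033-04-04.
2033-04-04 is a Monday; with Sunday=0 that is 1.

1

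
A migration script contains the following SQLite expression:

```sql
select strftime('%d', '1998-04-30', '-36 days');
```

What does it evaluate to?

First apply '-36 days': 1998-04-30 → 1998-03-25.
`%d` extracts the 2-digit day of month: 25.

25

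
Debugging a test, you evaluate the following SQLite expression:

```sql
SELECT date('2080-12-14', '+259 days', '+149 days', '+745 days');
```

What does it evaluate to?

2084-02-10

Applying '+259 days' to 2080-12-14: counting 259 days forward gives 2081-08-30.
Applying '+149 days' to 2081-08-30: counting 149 days forward gives 2082-01-26.
Applying '+745 days' to 2082-01-26: counting 745 days forward gives 2084-02-10.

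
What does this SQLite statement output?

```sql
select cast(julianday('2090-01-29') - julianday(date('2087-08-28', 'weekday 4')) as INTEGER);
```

885

`weekday 4` advances to the next Thursday; 2087-08-28 is already a Thursday, so it stays at 2087-08-28.
3 days remain in August 2087 after the 28th (31 − 28).
Full months from September 2087 through December 2089 contribute their day counts.
Then 29 days into January 2090.
Total: 3 + 30 + 31 + 30 + 31 + 31 + 29 + 31 + 30 + 31 + 30 + 31 + 31 + 30 + 31 + 30 + 31 + 31 + 28 + 31 + 30 + 31 + 30 + 31 + 31 + 30 + 31 + 30 + 31 + 29 = 885.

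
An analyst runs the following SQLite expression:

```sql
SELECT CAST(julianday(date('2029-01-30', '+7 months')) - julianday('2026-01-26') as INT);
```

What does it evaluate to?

1312

Adding +7 months to 2029-01-30 gives 2029-08-30.
5 days remain in January 2026 after the 26th (31 − 26).
Full months from February 2026 through July 2029 contribute their day counts.
Then 30 days into August 2029.
Total: 5 + 28 + 31 + 30 + 31 + 30 + 31 + 31 + 30 + 31 + 30 + 31 + 31 + 28 + 31 + 30 + 31 + 30 + 31 + 31 + 30 + 31 + 30 + 31 + 31 + 29 + 31 + 30 + 31 + 30 + 31 + 31 + 30 + 31 + 30 + 31 + 31 + 28 + 31 + 30 + 31 + 30 + 31 + 30 = 1312.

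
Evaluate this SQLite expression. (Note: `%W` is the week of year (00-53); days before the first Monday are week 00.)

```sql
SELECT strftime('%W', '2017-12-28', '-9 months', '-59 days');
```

First apply '-9 months', '-59 days': 2017-12-28 → 2017-01-28.
2017-01-28 is a Saturday. SQLite's %W counts Mondays since the year started; the result is 04.

04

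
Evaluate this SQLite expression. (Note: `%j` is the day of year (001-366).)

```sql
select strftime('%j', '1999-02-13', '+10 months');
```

First apply '+10 months': 1999-02-13 → 1999-12-13.
Day-of-year for 1999-12-13: days since 1999-01-01 inclusive = 347, zero-padded to 347.

347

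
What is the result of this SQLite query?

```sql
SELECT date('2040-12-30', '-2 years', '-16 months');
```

2037-08-30

Adding -2 years to 2040-12-30 gives 2038-12-30.
Adding -16 months to 2038-12-30 gives 2037-08-30.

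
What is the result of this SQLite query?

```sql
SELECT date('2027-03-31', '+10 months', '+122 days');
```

2028-06-01

Adding +10 months to 2027-03-31 gives 2028-01-31.
Applying '+122 days' to 2028-01-31: counting 122 days forward gives 2028-06-01.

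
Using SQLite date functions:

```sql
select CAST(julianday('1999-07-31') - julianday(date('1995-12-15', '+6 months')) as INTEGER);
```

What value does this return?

Adding +6 months to 1995-12-15 gives 1996-06-15.
15 days remain in June 1996 after the 15th (30 − 15).
Full months from July 1996 through June 1999 contribute their day counts.
Then 31 days into July 1999.
Total: 15 + 31 + 31 + 30 + 31 + 30 + 31 + 31 + 28 + 31 + 30 + 31 + 30 + 31 + 31 + 30 + 31 + 30 + 31 + 31 + 28 + 31 + 30 + 31 + 30 + 31 + 31 + 30 + 31 + 30 + 31 + 31 + 28 + 31 + 30 + 31 + 30 + 31 = 1141.

1141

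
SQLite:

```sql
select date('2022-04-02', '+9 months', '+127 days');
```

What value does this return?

2023-05-09

Adding +9 months to 2022-04-02 gives 2023-01-02.
Applying '+127 days' to 2023-01-02: counting 127 days forward gives 2023-05-09.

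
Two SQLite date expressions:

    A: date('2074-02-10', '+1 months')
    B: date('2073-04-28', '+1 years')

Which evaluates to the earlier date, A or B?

A

A = 2074-03-10.
B = 2074-04-28.
A is earlier.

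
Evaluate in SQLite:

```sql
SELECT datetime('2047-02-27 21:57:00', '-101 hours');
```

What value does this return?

-101 hours from 2047-02-27 21:57:00 is 2047-02-23 16:57:00 (crosses midnight).

2047-02-23 16:57:00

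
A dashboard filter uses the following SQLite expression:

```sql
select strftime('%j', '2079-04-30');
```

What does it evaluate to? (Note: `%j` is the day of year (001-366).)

120

Day-of-year for 2079-04-30: days since 2079-01-01 inclusive = 120, zero-padded to 120.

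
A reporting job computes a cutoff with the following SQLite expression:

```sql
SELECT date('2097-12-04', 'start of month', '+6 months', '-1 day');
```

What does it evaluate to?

`start of month` rewinds 2097-12-04 to 2097-12-01.
Adding +6 months to 2097-12-01 gives 2098-06-01.
Going back 1 day from 2098-06-01 reaches 2098-05-31 (last day of May, 31 days).

2098-05-31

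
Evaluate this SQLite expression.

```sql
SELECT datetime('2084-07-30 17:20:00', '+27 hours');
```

+27 hours from 2084-07-30 17:20:00 is 2084-07-31 20:20:00 (crosses midnight).

2084-07-31 20:20:00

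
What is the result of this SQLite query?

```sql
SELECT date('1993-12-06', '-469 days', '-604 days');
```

1990-12-29

Applying '-469 days' to 1993-12-06: counting 469 days back gives 1992-08-24.
Applying '-604 days' to 1992-08-24: counting 604 days back gives 1990-12-29.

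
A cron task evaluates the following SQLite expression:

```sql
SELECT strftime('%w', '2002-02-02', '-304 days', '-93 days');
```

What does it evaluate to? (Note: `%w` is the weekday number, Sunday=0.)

First apply '-304 days', '-93 days': 2002-02-02 → 2001-01-01.
2001-01-01 is a Monday; with Sunday=0 that is 1.

1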